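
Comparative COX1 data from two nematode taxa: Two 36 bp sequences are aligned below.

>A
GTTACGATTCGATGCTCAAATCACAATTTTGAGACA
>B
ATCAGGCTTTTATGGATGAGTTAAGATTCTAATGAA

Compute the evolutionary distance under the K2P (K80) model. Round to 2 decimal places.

1.04

Of 36 sites, 11 differences are transitions and 8 are transversions, so P = 11/36 ≈ 0.305556 and Q = 8/36 ≈ 0.222222.
Under the Kimura two-parameter model, d = −½ ln(1 − 2P − Q) − ¼ ln(1 − 2Q).
1 − 2P − Q = 0.166666, giving −½ ln(0.166666) = 0.895882.
1 − 2Q = 0.555556, giving −¼ ln(0.555556) = 0.146946.
d = 0.895882 + 0.146946 = 1.042828.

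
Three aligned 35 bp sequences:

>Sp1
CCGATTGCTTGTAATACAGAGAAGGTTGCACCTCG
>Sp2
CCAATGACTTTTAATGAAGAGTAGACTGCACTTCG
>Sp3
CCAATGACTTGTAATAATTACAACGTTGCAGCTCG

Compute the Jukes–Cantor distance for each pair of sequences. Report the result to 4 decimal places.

Sp1–Sp2: 10/35 sites differ → p ≈ 0.285714, d = −0.75 ln(1 − 0.380952) = 0.359679 ≈ 0.3597.
Sp1–Sp3: 9/35 sites differ → p ≈ 0.257143, d = −0.75 ln(1 − 0.342857) = 0.314890 ≈ 0.3149.
Sp2–Sp3: 11/35 sites differ → p ≈ 0.314286, d = −0.75 ln(1 − 0.419048) = 0.407315 ≈ 0.4073.

d(Sp1,Sp2) = 0.3597, d(Sp1,Sp3) = 0.3149, d(Sp2,Sp3) = 0.4073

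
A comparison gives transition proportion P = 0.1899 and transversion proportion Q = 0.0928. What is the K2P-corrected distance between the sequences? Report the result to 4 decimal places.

0.3712

Under the Kimura two-parameter model, d = −½ ln(1 − 2P − Q) − ¼ ln(1 − 2Q).
1 − 2P − Q = 0.5274, giving −½ ln(0.5274) = 0.319898.
1 − 2Q = 0.8144, giving −¼ ln(0.8144) = 0.051326.
d = 0.319898 + 0.051326 = 0.371224.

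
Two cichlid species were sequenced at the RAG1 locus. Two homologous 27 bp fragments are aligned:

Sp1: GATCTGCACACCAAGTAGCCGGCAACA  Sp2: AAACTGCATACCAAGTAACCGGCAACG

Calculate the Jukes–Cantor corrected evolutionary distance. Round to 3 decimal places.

0.213

The sequences differ at 5 of 27 sites (1, 3, 9, 18, 27), so p = 5/27 ≈ 0.185185.
d = −(3/4) ln(1 − 4p/3) = −0.75 ln(1 − 0.246913) = −0.75 ln(0.753087)
  = −0.75 × (-0.283575) = 0.212681 substitutions/site.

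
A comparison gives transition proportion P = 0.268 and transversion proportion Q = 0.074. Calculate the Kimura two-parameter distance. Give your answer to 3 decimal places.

Under the Kimura two-parameter model, d = −½ ln(1 − 2P − Q) − ¼ ln(1 − 2Q).
1 − 2P − Q = 0.39, giving −½ ln(0.39) = 0.470804.
1 − 2Q = 0.852, giving −¼ ln(0.852) = 0.040042.
d = 0.470804 + 0.040042 = 0.510846.

0.511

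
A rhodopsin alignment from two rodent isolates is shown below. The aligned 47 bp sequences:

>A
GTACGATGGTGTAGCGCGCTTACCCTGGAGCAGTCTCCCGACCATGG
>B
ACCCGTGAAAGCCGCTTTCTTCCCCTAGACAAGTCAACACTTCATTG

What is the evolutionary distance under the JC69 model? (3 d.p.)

The sequences differ at 24 of 47 sites, so p = 24/47 ≈ 0.510638.
d = −(3/4) ln(1 − 4p/3) = −0.75 ln(1 − 0.680851) = −0.75 ln(0.319149)
  = −0.75 × (-1.142097) = 0.856573 substitutions/site.

0.857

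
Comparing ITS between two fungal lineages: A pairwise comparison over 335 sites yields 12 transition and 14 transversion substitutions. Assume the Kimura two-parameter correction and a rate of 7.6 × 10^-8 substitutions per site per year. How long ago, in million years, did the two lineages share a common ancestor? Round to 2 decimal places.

0.54

P = 12/335 ≈ 0.035821 and Q = 14/335 ≈ 0.041791.
Under the Kimura two-parameter model, d = −½ ln(1 − 2P − Q) − ¼ ln(1 − 2Q).
1 − 2P − Q = 0.886567, giving −½ ln(0.886567) = 0.060199.
1 − 2Q = 0.916418, giving −¼ ln(0.916418) = 0.021821.
d = 0.060199 + 0.021821 = 0.082020.
Under a molecular clock d = 2μt, so t = d/(2μ) = 0.082020 / (2 × 7.6 × 10^-8) = 0.54 million years.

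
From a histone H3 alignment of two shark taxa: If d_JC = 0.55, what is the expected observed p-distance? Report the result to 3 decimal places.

p = (3/4)(1 − e^(−4d/3)) = 0.75 × (1 − e^(-0.733333)) = 0.75 × (1 − 0.480305) = 0.389771.

0.390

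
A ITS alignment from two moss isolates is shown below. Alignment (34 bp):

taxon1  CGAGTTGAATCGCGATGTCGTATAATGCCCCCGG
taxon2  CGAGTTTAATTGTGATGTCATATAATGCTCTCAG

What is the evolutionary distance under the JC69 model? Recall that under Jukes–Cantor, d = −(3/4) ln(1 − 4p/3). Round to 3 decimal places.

0.241

The sequences differ at 7 of 34 sites (7, 11, 13, 20, 29, 31, 33), so p = 7/34 ≈ 0.205882.
d = −(3/4) ln(1 − 4p/3) = −0.75 ln(1 − 0.274509) = −0.75 ln(0.725491)
  = −0.75 × (-0.320907) = 0.240680 substitutions/site.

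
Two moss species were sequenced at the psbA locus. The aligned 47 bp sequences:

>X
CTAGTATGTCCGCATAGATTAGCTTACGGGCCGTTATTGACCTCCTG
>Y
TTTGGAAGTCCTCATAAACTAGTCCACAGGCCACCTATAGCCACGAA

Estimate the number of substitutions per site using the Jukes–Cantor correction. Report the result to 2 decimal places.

0.73

The sequences differ at 22 of 47 sites, so p = 22/47 ≈ 0.468085.
d = −(3/4) ln(1 − 4p/3) = −0.75 ln(1 − 0.624113) = −0.75 ln(0.375887)
  = −0.75 × (-0.978467) = 0.733850 substitutions/site.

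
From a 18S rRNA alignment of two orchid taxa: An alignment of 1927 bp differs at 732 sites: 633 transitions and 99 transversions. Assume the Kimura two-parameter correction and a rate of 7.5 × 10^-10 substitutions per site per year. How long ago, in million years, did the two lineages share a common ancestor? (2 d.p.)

428.81

P = 633/1927 ≈ 0.32849 and Q = 99/1927 ≈ 0.051375.
Under the Kimura two-parameter model, d = −½ ln(1 − 2P − Q) − ¼ ln(1 − 2Q).
1 − 2P − Q = 0.291645, giving −½ ln(0.291645) = 0.616109.
1 − 2Q = 0.89725, giving −¼ ln(0.89725) = 0.027105.
d = 0.616109 + 0.027105 = 0.643214.
Under a molecular clock d = 2μt, so t = d/(2μ) = 0.643214 / (2 × 7.5 × 10^-10) = 428.81 million years.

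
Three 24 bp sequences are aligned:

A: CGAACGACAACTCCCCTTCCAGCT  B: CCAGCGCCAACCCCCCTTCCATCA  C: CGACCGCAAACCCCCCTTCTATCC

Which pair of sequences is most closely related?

A–B: 6/24 differ, p = 0.250, d = 0.304.
A–C: 7/24 differ, p = 0.292, d = 0.369.
B–C: 5/24 differ, p = 0.208, d = 0.244.
The smallest distance is between B and C.

B and C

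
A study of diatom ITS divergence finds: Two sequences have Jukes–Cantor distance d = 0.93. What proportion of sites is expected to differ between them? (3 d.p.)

p = (3/4)(1 − e^(−4d/3)) = 0.75 × (1 − e^(-1.24)) = 0.75 × (1 − 0.289384) = 0.532962.

0.533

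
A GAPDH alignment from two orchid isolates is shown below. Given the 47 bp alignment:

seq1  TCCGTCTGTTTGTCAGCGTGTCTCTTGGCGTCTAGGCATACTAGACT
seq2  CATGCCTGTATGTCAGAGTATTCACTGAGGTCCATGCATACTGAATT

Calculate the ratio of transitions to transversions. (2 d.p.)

2.00

Transitions are A↔G and C↔T; transversions are all other mismatches.
Transitions: 12. Transversions: 6.
R = 12/6 = 2.00.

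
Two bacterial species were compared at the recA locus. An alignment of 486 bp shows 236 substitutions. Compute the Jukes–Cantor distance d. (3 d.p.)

p = 236/486 ≈ 0.485597.
d = −(3/4) ln(1 − 4p/3) = −0.75 ln(1 − 0.647463) = −0.75 ln(0.352537)
  = −0.75 × (-1.042600) = 0.781950 substitutions/site.

0.782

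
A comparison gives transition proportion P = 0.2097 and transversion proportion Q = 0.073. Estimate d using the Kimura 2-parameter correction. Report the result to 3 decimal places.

0.378

Under the Kimura two-parameter model, d = −½ ln(1 − 2P − Q) − ¼ ln(1 − 2Q).
1 − 2P − Q = 0.5076, giving −½ ln(0.5076) = 0.339031.
1 − 2Q = 0.854, giving −¼ ln(0.854) = 0.039456.
d = 0.339031 + 0.039456 = 0.378487.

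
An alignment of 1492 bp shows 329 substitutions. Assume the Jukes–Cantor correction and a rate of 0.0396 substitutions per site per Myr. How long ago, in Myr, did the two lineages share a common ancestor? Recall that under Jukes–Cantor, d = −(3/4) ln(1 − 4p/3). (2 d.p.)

p = 329/1492 ≈ 0.220509.
d = −(3/4) ln(1 − 4p/3) = −0.75 ln(1 − 0.294012) = −0.75 ln(0.705988)
  = −0.75 × (-0.348157) = 0.261118 substitutions/site.
Under a molecular clock d = 2μt, so t = d/(2μ) = 0.261118 / (2 × 0.0396) = 3.30 Myr.

3.30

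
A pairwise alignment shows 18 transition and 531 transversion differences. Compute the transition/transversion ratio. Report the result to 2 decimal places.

0.03

R = 18/531 = 0.033898… ≈ 0.03 (to 2 d.p.).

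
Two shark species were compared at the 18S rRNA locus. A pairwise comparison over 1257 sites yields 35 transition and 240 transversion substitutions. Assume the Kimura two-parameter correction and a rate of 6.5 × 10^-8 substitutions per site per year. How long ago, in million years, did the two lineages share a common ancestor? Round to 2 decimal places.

P = 35/1257 ≈ 0.027844 and Q = 240/1257 ≈ 0.190931.
Under the Kimura two-parameter model, d = −½ ln(1 − 2P − Q) − ¼ ln(1 − 2Q).
1 − 2P − Q = 0.753381, giving −½ ln(0.753381) = 0.141592.
1 − 2Q = 0.618138, giving −¼ ln(0.618138) = 0.120261.
d = 0.141592 + 0.120261 = 0.261853.
Under a molecular clock d = 2μt, so t = d/(2μ) = 0.261853 / (2 × 6.5 × 10^-8) = 2.01 million years.

2.01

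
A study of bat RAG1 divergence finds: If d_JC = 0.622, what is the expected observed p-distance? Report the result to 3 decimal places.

p = (3/4)(1 − e^(−4d/3)) = 0.75 × (1 − e^(-0.829333)) = 0.75 × (1 − 0.436340) = 0.422745.

0.423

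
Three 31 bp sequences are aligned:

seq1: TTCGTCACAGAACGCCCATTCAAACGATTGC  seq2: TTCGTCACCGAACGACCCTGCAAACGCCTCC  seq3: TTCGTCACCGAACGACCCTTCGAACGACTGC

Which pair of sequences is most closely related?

seq1–seq2: 7/31 differ, p = 0.226, d = 0.269.
seq1–seq3: 5/31 differ, p = 0.161, d = 0.182.
seq2–seq3: 4/31 differ, p = 0.129, d = 0.142.
The smallest distance is between seq2 and seq3.

seq2 and seq3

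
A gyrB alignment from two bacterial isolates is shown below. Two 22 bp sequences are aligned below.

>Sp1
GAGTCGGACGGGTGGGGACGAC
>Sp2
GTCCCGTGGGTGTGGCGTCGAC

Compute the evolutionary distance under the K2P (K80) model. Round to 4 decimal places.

0.5995

Of 22 sites, 2 differences are transitions and 7 are transversions, so P = 2/22 ≈ 0.090909 and Q = 7/22 ≈ 0.318182.
Under the Kimura two-parameter model, d = −½ ln(1 − 2P − Q) − ¼ ln(1 − 2Q).
1 − 2P − Q = 0.5, giving −½ ln(0.5) = 0.346574.
1 − 2Q = 0.363636, giving −¼ ln(0.363636) = 0.252900.
d = 0.346574 + 0.252900 = 0.599474.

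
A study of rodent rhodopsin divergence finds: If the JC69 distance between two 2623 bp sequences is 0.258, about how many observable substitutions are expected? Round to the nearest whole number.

573

Invert JC69: p = (3/4)(1 − e^(−4d/3)) = 0.75 × (1 − e^(-0.344)) = 0.75 × (1 − 0.708929) = 0.218303.
Expected differing sites = pL ≈ 0.218303 × 2623 = 572.608769 ≈ 573.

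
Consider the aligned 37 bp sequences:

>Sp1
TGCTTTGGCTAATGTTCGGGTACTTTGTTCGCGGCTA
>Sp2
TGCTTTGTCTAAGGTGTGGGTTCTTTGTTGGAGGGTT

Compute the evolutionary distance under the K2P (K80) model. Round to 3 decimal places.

0.299

Of 37 sites, 1 differences are transitions and 8 are transversions, so P = 1/37 ≈ 0.027027 and Q = 8/37 ≈ 0.216216.
Under the Kimura two-parameter model, d = −½ ln(1 − 2P − Q) − ¼ ln(1 − 2Q).
1 − 2P − Q = 0.72973, giving −½ ln(0.72973) = 0.157540.
1 − 2Q = 0.567568, giving −¼ ln(0.567568) = 0.141599.
d = 0.157540 + 0.141599 = 0.299139.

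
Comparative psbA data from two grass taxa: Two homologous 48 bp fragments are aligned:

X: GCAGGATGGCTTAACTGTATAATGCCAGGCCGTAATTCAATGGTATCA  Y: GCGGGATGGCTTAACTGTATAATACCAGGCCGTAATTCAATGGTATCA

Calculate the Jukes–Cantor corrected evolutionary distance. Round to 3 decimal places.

0.043

The sequences differ at 2 of 48 sites (3, 24), so p = 2/48 ≈ 0.041667.
d = −(3/4) ln(1 − 4p/3) = −0.75 ln(1 − 0.055556) = −0.75 ln(0.944444)
  = −0.75 × (-0.057159) = 0.042869 substitutions/site.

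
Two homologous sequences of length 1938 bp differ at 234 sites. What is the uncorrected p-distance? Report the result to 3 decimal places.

0.121

p = 234/1938 = 0.120743… ≈ 0.121 (to 3 d.p.).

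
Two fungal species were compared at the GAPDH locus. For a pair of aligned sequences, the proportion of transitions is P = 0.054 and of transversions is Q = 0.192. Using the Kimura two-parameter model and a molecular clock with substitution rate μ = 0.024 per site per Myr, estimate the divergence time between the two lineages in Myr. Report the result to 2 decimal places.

6.24

Under the Kimura two-parameter model, d = −½ ln(1 − 2P − Q) − ¼ ln(1 − 2Q).
1 − 2P − Q = 0.7, giving −½ ln(0.7) = 0.178337.
1 − 2Q = 0.616, giving −¼ ln(0.616) = 0.121127.
d = 0.178337 + 0.121127 = 0.299464.
Under a molecular clock d = 2μt, so t = d/(2μ) = 0.299464 / (2 × 0.024) = 6.24 Myr.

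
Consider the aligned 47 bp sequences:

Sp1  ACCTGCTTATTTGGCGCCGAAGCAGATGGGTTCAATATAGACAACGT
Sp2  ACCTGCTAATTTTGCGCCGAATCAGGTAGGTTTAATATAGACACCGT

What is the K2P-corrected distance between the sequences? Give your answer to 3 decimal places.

Of 47 sites, 3 differences are transitions and 4 are transversions, so P = 3/47 ≈ 0.06383 and Q = 4/47 ≈ 0.085106.
Under the Kimura two-parameter model, d = −½ ln(1 − 2P − Q) − ¼ ln(1 − 2Q).
1 − 2P − Q = 0.787234, giving −½ ln(0.787234) = 0.119615.
1 − 2Q = 0.829788, giving −¼ ln(0.829788) = 0.046646.
d = 0.119615 + 0.046646 = 0.166261.

0.166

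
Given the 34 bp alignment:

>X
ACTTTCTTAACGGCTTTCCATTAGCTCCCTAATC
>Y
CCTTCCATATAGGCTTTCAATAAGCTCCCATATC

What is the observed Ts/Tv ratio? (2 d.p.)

Transitions are A↔G and C↔T; transversions are all other mismatches.
Transitions: 1. Transversions: 8.
R = 1/8 = 0.125 ≈ 0.13 (to 2 d.p.).

0.13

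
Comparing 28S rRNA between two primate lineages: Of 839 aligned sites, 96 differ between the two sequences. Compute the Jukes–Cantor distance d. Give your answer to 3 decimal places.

0.124

p = 96/839 ≈ 0.114422.
d = −(3/4) ln(1 − 4p/3) = −0.75 ln(1 − 0.152563) = −0.75 ln(0.847437)
  = −0.75 × (-0.165539) = 0.124154 substitutions/site.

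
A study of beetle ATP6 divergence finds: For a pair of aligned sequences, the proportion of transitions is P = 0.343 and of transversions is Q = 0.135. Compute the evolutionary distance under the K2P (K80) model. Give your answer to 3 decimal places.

0.939

Under the Kimura two-parameter model, d = −½ ln(1 − 2P − Q) − ¼ ln(1 − 2Q).
1 − 2P − Q = 0.179, giving −½ ln(0.179) = 0.860185.
1 − 2Q = 0.73, giving −¼ ln(0.73) = 0.078678.
d = 0.860185 + 0.078678 = 0.938863.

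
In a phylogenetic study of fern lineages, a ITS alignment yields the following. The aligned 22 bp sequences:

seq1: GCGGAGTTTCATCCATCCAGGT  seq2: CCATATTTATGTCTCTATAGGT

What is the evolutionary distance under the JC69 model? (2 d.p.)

0.82

The sequences differ at 11 of 22 sites, so p = 11/22 = 0.5.
d = −(3/4) ln(1 − 4p/3) = −0.75 ln(1 − 0.666667) = −0.75 ln(0.333333)
  = −0.75 × (-1.098613) = 0.823960 substitutions/site.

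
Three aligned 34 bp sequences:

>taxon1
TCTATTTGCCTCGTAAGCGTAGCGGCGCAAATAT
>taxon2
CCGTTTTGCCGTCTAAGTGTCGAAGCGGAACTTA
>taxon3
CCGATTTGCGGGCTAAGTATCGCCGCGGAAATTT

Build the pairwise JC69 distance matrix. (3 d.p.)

taxon1–taxon2: 14/34 sites differ → p ≈ 0.411765, d = −0.75 ln(1 − 0.54902) = 0.597249 ≈ 0.597.
taxon1–taxon3: 12/34 sites differ → p ≈ 0.352941, d = −0.75 ln(1 − 0.470588) = 0.476991 ≈ 0.477.
taxon2–taxon3: 8/34 sites differ → p ≈ 0.235294, d = −0.75 ln(1 − 0.313725) = 0.282358 ≈ 0.282.

d(taxon1,taxon2) = 0.597, d(taxon1,taxon3) = 0.477, d(taxon2,taxon3) = 0.282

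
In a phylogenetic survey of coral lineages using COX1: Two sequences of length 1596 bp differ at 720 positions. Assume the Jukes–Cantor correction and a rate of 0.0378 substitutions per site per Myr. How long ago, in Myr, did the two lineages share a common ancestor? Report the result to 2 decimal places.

9.13

p = 720/1596 ≈ 0.451128.
d = −(3/4) ln(1 − 4p/3) = −0.75 ln(1 − 0.601504) = −0.75 ln(0.398496)
  = −0.75 × (-0.920058) = 0.690044 substitutions/site.
Under a molecular clock d = 2μt, so t = d/(2μ) = 0.690044 / (2 × 0.0378) = 9.13 Myr.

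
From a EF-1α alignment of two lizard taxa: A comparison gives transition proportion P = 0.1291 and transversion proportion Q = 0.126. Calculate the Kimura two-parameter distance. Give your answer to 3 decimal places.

Under the Kimura two-parameter model, d = −½ ln(1 − 2P − Q) − ¼ ln(1 − 2Q).
1 − 2P − Q = 0.6158, giving −½ ln(0.6158) = 0.242417.
1 − 2Q = 0.748, giving −¼ ln(0.748) = 0.072588.
d = 0.242417 + 0.072588 = 0.315005.

0.315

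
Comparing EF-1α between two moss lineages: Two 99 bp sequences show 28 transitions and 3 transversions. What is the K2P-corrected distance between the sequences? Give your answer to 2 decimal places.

0.47

P = 28/99 ≈ 0.282828 and Q = 3/99 ≈ 0.030303.
Under the Kimura two-parameter model, d = −½ ln(1 − 2P − Q) − ¼ ln(1 − 2Q).
1 − 2P − Q = 0.404041, giving −½ ln(0.404041) = 0.453119.
1 − 2Q = 0.939394, giving −¼ ln(0.939394) = 0.015630.
d = 0.453119 + 0.015630 = 0.468749.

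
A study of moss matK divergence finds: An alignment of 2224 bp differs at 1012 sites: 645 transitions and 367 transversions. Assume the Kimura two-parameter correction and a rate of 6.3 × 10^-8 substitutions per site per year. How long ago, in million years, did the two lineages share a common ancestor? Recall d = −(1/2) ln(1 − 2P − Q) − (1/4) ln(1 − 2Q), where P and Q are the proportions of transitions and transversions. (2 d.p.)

6.22

P = 645/2224 ≈ 0.290018 and Q = 367/2224 ≈ 0.165018.
Under the Kimura two-parameter model, d = −½ ln(1 − 2P − Q) − ¼ ln(1 − 2Q).
1 − 2P − Q = 0.254946, giving −½ ln(0.254946) = 0.683352.
1 − 2Q = 0.669964, giving −¼ ln(0.669964) = 0.100133.
d = 0.683352 + 0.100133 = 0.783485.
Under a molecular clock d = 2μt, so t = d/(2μ) = 0.783485 / (2 × 6.3 × 10^-8) = 6.22 million years.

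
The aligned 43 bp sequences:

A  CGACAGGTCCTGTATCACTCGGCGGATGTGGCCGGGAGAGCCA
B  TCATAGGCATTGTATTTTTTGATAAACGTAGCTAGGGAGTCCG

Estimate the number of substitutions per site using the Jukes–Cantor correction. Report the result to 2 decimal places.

0.94

The sequences differ at 23 of 43 sites, so p = 23/43 ≈ 0.534884.
d = −(3/4) ln(1 − 4p/3) = −0.75 ln(1 − 0.713179) = −0.75 ln(0.286821)
  = −0.75 × (-1.248897) = 0.936673 substitutions/site.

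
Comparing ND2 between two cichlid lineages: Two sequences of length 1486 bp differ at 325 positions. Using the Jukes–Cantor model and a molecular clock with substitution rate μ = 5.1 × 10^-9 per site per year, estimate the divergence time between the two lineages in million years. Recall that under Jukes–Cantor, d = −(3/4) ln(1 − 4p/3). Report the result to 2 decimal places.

25.35

p = 325/1486 ≈ 0.218708.
d = −(3/4) ln(1 − 4p/3) = −0.75 ln(1 − 0.291611) = −0.75 ln(0.708389)
  = −0.75 × (-0.344762) = 0.258572 substitutions/site.
Under a molecular clock d = 2μt, so t = d/(2μ) = 0.258572 / (2 × 5.1 × 10^-9) = 25.35 million years.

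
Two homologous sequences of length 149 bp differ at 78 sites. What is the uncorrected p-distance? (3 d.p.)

p = 78/149 = 0.523489… ≈ 0.523 (to 3 d.p.).

0.523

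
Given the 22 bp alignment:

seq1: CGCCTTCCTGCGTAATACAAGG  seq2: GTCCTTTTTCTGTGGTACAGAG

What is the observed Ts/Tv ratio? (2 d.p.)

2.33

Transitions are A↔G and C↔T; transversions are all other mismatches.
Transitions: 7. Transversions: 3.
R = 7/3 = 2.333333… ≈ 2.33 (to 2 d.p.).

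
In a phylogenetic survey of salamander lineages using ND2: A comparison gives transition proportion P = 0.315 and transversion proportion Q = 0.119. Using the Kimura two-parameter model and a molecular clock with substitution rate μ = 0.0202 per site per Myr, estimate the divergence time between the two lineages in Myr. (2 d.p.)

Under the Kimura two-parameter model, d = −½ ln(1 − 2P − Q) − ¼ ln(1 − 2Q).
1 − 2P − Q = 0.251, giving −½ ln(0.251) = 0.691151.
1 − 2Q = 0.762, giving −¼ ln(0.762) = 0.067952.
d = 0.691151 + 0.067952 = 0.759103.
Under a molecular clock d = 2μt, so t = d/(2μ) = 0.759103 / (2 × 0.0202) = 18.79 Myr.

18.79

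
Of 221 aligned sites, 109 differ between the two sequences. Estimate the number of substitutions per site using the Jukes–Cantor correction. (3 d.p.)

0.804

p = 109/221 ≈ 0.493213.
d = −(3/4) ln(1 − 4p/3) = −0.75 ln(1 − 0.657617) = −0.75 ln(0.342383)
  = −0.75 × (-1.071825) = 0.803869 substitutions/site.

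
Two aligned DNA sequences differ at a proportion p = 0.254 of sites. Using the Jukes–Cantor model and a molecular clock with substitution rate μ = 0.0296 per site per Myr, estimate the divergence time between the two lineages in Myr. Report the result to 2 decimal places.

d = −(3/4) ln(1 − 4p/3) = −0.75 ln(1 − 0.338667) = −0.75 ln(0.661333)
  = −0.75 × (-0.413498) = 0.310124 substitutions/site.
Under a molecular clock d = 2μt, so t = d/(2μ) = 0.310124 / (2 × 0.0296) = 5.24 Myr.

5.24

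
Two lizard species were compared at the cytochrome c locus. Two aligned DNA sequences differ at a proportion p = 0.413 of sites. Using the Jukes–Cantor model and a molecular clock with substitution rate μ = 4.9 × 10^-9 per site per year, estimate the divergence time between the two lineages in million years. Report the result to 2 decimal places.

61.22

d = −(3/4) ln(1 − 4p/3) = −0.75 ln(1 − 0.550667) = −0.75 ln(0.449333)
  = −0.75 × (-0.799991) = 0.599993 substitutions/site.
Under a molecular clock d = 2μt, so t = d/(2μ) = 0.599993 / (2 × 4.9 × 10^-9) = 61.22 million years.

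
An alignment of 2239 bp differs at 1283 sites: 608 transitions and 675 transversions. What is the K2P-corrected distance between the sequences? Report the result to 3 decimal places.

P = 608/2239 ≈ 0.27155 and Q = 675/2239 ≈ 0.301474.
Under the Kimura two-parameter model, d = −½ ln(1 − 2P − Q) − ¼ ln(1 − 2Q).
1 − 2P − Q = 0.155426, giving −½ ln(0.155426) = 0.930793.
1 − 2Q = 0.397052, giving −¼ ln(0.397052) = 0.230922.
d = 0.930793 + 0.230922 = 1.161715.

1.162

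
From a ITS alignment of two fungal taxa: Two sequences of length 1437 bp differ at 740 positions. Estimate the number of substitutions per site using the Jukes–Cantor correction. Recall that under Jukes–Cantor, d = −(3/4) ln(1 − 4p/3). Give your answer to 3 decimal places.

0.870

p = 740/1437 ≈ 0.514962.
d = −(3/4) ln(1 − 4p/3) = −0.75 ln(1 − 0.686616) = −0.75 ln(0.313384)
  = −0.75 × (-1.160326) = 0.870245 substitutions/site.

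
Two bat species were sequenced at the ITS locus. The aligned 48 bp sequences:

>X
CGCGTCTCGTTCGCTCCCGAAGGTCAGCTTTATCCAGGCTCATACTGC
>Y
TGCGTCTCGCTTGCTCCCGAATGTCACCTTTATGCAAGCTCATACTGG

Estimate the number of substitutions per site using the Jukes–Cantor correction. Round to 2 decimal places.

0.19

The sequences differ at 8 of 48 sites (1, 10, 12, 22, 27, 34, 37, 48), so p = 8/48 ≈ 0.166667.
d = −(3/4) ln(1 − 4p/3) = −0.75 ln(1 − 0.222223) = −0.75 ln(0.777777)
  = −0.75 × (-0.251315) = 0.188486 substitutions/site.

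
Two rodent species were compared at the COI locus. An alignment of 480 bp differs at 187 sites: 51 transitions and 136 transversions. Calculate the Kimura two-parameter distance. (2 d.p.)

P = 51/480 = 0.10625 and Q = 136/480 ≈ 0.283333.
Under the Kimura two-parameter model, d = −½ ln(1 − 2P − Q) − ¼ ln(1 − 2Q).
1 − 2P − Q = 0.504167, giving −½ ln(0.504167) = 0.342424.
1 − 2Q = 0.433334, giving −¼ ln(0.433334) = 0.209062.
d = 0.342424 + 0.209062 = 0.551486.

0.55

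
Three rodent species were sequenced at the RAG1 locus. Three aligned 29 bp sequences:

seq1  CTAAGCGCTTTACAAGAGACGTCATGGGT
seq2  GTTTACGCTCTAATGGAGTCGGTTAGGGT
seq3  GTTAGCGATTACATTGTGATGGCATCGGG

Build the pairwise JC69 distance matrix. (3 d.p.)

d(seq1,seq2) = 0.683, d(seq1,seq3) = 0.683, d(seq2,seq3) = 0.878

seq1–seq2: 13/29 sites differ → p ≈ 0.448276, d = −0.75 ln(1 − 0.597701) = 0.682920 ≈ 0.683.
seq1–seq3: 13/29 sites differ → p ≈ 0.448276, d = −0.75 ln(1 − 0.597701) = 0.682920 ≈ 0.683.
seq2–seq3: 15/29 sites differ → p ≈ 0.517241, d = −0.75 ln(1 − 0.689655) = 0.877553 ≈ 0.878.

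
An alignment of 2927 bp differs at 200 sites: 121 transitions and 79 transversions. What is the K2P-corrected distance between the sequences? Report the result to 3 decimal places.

P = 121/2927 ≈ 0.041339 and Q = 79/2927 ≈ 0.02699.
Under the Kimura two-parameter model, d = −½ ln(1 − 2P − Q) − ¼ ln(1 − 2Q).
1 − 2P − Q = 0.890332, giving −½ ln(0.890332) = 0.058080.
1 − 2Q = 0.94602, giving −¼ ln(0.94602) = 0.013873.
d = 0.058080 + 0.013873 = 0.071953.

0.072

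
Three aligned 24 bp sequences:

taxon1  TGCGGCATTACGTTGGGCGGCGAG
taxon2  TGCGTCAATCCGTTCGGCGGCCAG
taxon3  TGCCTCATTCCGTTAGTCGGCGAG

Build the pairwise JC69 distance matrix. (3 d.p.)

d(taxon1,taxon2) = 0.244, d(taxon1,taxon3) = 0.244, d(taxon2,taxon3) = 0.244

taxon1–taxon2: 5/24 sites differ → p ≈ 0.208333, d = −0.75 ln(1 − 0.277777) = 0.244066 ≈ 0.244.
taxon1–taxon3: 5/24 sites differ → p ≈ 0.208333, d = −0.75 ln(1 − 0.277777) = 0.244066 ≈ 0.244.
taxon2–taxon3: 5/24 sites differ → p ≈ 0.208333, d = −0.75 ln(1 − 0.277777) = 0.244066 ≈ 0.244.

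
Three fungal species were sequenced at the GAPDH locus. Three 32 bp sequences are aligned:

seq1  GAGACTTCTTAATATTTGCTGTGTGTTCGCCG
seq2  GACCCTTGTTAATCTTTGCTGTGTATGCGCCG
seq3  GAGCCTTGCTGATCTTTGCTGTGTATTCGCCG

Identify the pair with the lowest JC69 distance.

seq1–seq2: 6/32 differ, p = 0.188, d = 0.216.
seq1–seq3: 6/32 differ, p = 0.188, d = 0.216.
seq2–seq3: 4/32 differ, p = 0.125, d = 0.137.
The smallest distance is between seq2 and seq3.

seq2 and seq3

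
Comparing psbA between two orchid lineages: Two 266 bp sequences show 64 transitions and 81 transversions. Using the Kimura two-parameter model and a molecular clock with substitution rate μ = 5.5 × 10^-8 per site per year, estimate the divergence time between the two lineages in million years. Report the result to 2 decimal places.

9.14

P = 64/266 ≈ 0.240602 and Q = 81/266 ≈ 0.304511.
Under the Kimura two-parameter model, d = −½ ln(1 − 2P − Q) − ¼ ln(1 − 2Q).
1 − 2P − Q = 0.214285, giving −½ ln(0.214285) = 0.770224.
1 − 2Q = 0.390978, giving −¼ ln(0.390978) = 0.234776.
d = 0.770224 + 0.234776 = 1.005000.
Under a molecular clock d = 2μt, so t = d/(2μ) = 1.005000 / (2 × 5.5 × 10^-8) = 9.14 million years.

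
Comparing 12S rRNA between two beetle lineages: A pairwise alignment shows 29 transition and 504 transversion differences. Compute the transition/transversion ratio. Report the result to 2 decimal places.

R = 29/504 = 0.057539… ≈ 0.06 (to 2 d.p.).

0.06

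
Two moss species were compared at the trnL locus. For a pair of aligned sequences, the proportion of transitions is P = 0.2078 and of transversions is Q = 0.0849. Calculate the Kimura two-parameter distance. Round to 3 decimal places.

0.394

Under the Kimura two-parameter model, d = −½ ln(1 − 2P − Q) − ¼ ln(1 − 2Q).
1 − 2P − Q = 0.4995, giving −½ ln(0.4995) = 0.347074.
1 − 2Q = 0.8302, giving −¼ ln(0.8302) = 0.046522.
d = 0.347074 + 0.046522 = 0.393596.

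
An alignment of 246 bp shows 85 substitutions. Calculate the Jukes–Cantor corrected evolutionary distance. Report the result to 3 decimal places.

p = 85/246 ≈ 0.345528.
d = −(3/4) ln(1 − 4p/3) = −0.75 ln(1 − 0.460704) = −0.75 ln(0.539296)
  = −0.75 × (-0.617491) = 0.463118 substitutions/site.

0.463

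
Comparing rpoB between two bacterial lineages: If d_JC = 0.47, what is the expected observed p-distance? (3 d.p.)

0.349

p = (3/4)(1 − e^(−4d/3)) = 0.75 × (1 − e^(-0.626667)) = 0.75 × (1 − 0.534370) = 0.349223.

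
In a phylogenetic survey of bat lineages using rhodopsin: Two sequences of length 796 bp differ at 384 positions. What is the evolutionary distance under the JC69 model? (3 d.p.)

p = 384/796 ≈ 0.482412.
d = −(3/4) ln(1 − 4p/3) = −0.75 ln(1 − 0.643216) = −0.75 ln(0.356784)
  = −0.75 × (-1.030625) = 0.772969 substitutions/site.

0.773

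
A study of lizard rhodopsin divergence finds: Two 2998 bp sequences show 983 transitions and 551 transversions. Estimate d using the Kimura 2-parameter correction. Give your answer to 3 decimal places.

P = 983/2998 ≈ 0.327885 and Q = 551/2998 ≈ 0.183789.
Under the Kimura two-parameter model, d = −½ ln(1 − 2P − Q) − ¼ ln(1 − 2Q).
1 − 2P − Q = 0.160441, giving −½ ln(0.160441) = 0.914915.
1 − 2Q = 0.632422, giving −¼ ln(0.632422) = 0.114550.
d = 0.914915 + 0.114550 = 1.029465.

1.029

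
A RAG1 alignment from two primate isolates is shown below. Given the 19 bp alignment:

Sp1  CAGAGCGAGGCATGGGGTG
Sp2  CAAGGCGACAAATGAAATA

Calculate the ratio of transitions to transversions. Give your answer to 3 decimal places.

Transitions are A↔G and C↔T; transversions are all other mismatches.
Transitions: 7. Transversions: 2.
R = 7/2 = 3.500.

3.500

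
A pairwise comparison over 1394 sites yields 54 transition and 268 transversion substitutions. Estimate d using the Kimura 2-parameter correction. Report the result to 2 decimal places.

P = 54/1394 ≈ 0.038737 and Q = 268/1394 ≈ 0.192253.
Under the Kimura two-parameter model, d = −½ ln(1 − 2P − Q) − ¼ ln(1 − 2Q).
1 − 2P − Q = 0.730273, giving −½ ln(0.730273) = 0.157168.
1 − 2Q = 0.615494, giving −¼ ln(0.615494) = 0.121333.
d = 0.157168 + 0.121333 = 0.278501.

0.28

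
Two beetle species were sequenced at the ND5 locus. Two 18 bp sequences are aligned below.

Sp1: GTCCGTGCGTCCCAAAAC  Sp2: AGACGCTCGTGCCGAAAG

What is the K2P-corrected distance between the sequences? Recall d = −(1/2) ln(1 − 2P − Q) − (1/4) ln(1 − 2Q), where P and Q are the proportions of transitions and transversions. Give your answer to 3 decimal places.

Of 18 sites, 3 differences are transitions and 5 are transversions, so P = 3/18 ≈ 0.166667 and Q = 5/18 ≈ 0.277778.
Under the Kimura two-parameter model, d = −½ ln(1 − 2P − Q) − ¼ ln(1 − 2Q).
1 − 2P − Q = 0.388888, giving −½ ln(0.388888) = 0.472232.
1 − 2Q = 0.444444, giving −¼ ln(0.444444) = 0.202733.
d = 0.472232 + 0.202733 = 0.674965.

0.675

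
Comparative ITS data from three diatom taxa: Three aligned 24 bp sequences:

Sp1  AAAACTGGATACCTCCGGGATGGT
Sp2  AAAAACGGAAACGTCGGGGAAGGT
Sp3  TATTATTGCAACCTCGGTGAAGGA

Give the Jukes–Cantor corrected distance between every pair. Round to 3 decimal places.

Sp1–Sp2: 6/24 sites differ → p = 0.25, d = −0.75 ln(1 − 0.333333) = 0.304098 ≈ 0.304.
Sp1–Sp3: 11/24 sites differ → p ≈ 0.458333, d = −0.75 ln(1 − 0.611111) = 0.708346 ≈ 0.708.
Sp2–Sp3: 9/24 sites differ → p = 0.375, d = −0.75 ln(1 − 0.5) = 0.519860 ≈ 0.520.

d(Sp1,Sp2) = 0.304, d(Sp1,Sp3) = 0.708, d(Sp2,Sp3) = 0.520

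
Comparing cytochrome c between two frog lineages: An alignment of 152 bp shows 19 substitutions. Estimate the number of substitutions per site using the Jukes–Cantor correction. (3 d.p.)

p = 19/152 = 0.125.
d = −(3/4) ln(1 − 4p/3) = −0.75 ln(1 − 0.166667) = −0.75 ln(0.833333)
  = −0.75 × (-0.182322) = 0.136742 substitutions/site.

0.137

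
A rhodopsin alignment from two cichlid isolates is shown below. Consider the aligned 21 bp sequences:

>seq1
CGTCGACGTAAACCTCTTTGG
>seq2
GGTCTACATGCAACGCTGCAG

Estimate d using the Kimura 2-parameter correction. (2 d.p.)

Of 21 sites, 4 differences are transitions and 6 are transversions, so P = 4/21 ≈ 0.190476 and Q = 6/21 ≈ 0.285714.
Under the Kimura two-parameter model, d = −½ ln(1 − 2P − Q) − ¼ ln(1 − 2Q).
1 − 2P − Q = 0.333334, giving −½ ln(0.333334) = 0.549305.
1 − 2Q = 0.428572, giving −¼ ln(0.428572) = 0.211824.
d = 0.549305 + 0.211824 = 0.761129.

0.76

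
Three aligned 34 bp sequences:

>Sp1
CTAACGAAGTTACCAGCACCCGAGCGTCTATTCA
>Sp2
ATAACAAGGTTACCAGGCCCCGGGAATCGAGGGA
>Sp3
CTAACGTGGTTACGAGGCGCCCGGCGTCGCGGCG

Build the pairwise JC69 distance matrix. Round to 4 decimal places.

Sp1–Sp2: 12/34 sites differ → p ≈ 0.352941, d = −0.75 ln(1 − 0.470588) = 0.476991 ≈ 0.4770.
Sp1–Sp3: 13/34 sites differ → p ≈ 0.382353, d = −0.75 ln(1 − 0.509804) = 0.534712 ≈ 0.5347.
Sp2–Sp3: 11/34 sites differ → p ≈ 0.323529, d = −0.75 ln(1 − 0.431372) = 0.423397 ≈ 0.4234.

d(Sp1,Sp2) = 0.4770, d(Sp1,Sp3) = 0.5347, d(Sp2,Sp3) = 0.4234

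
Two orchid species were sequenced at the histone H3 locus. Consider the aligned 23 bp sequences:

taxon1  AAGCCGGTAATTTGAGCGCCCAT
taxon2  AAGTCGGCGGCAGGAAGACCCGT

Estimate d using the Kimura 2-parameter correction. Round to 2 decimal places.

0.95

Of 23 sites, 8 differences are transitions and 3 are transversions, so P = 8/23 ≈ 0.347826 and Q = 3/23 ≈ 0.130435.
Under the Kimura two-parameter model, d = −½ ln(1 − 2P − Q) − ¼ ln(1 − 2Q).
1 − 2P − Q = 0.173913, giving −½ ln(0.173913) = 0.874600.
1 − 2Q = 0.73913, giving −¼ ln(0.73913) = 0.075570.
d = 0.874600 + 0.075570 = 0.950170.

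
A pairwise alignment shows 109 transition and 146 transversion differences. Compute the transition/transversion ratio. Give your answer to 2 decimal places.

R = 109/146 = 0.746575… ≈ 0.75 (to 2 d.p.).

0.75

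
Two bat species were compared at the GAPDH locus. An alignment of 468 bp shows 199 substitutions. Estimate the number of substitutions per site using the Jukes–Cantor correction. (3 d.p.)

p = 199/468 ≈ 0.425214.
d = −(3/4) ln(1 − 4p/3) = −0.75 ln(1 − 0.566952) = −0.75 ln(0.433048)
  = −0.75 × (-0.836907) = 0.627680 substitutions/site.

0.628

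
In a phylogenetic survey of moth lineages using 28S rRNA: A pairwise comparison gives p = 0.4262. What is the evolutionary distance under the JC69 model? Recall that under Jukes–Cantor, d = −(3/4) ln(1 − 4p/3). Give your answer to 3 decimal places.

d = −(3/4) ln(1 − 4p/3) = −0.75 ln(1 − 0.568267) = −0.75 ln(0.431733)
  = −0.75 × (-0.839948) = 0.629961 substitutions/site.

0.630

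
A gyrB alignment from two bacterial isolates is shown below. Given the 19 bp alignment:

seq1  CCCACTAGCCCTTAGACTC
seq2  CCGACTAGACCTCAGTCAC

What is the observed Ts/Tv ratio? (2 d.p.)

0.25

Transitions are A↔G and C↔T; transversions are all other mismatches.
Transitions: 1. Transversions: 4.
R = 1/4 = 0.25.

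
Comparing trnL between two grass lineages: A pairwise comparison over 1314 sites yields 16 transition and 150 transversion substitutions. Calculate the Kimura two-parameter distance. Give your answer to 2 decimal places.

0.14

P = 16/1314 ≈ 0.012177 and Q = 150/1314 ≈ 0.114155.
Under the Kimura two-parameter model, d = −½ ln(1 − 2P − Q) − ¼ ln(1 − 2Q).
1 − 2P − Q = 0.861491, giving −½ ln(0.861491) = 0.074545.
1 − 2Q = 0.77169, giving −¼ ln(0.77169) = 0.064793.
d = 0.074545 + 0.064793 = 0.139338.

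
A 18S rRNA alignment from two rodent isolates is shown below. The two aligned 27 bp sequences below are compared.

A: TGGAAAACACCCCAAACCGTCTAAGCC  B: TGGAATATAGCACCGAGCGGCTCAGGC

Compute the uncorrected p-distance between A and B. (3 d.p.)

The sequences differ at 10 of 27 positions (sites 6, 8, 10, 12, 14, 15, 17, 20, 23, 26).
p = 10/27 = 0.370370… ≈ 0.370 (to 3 d.p.).

0.370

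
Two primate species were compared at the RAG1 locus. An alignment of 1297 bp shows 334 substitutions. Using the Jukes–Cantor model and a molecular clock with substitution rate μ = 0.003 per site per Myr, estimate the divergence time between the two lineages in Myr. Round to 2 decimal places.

52.58

p = 334/1297 ≈ 0.257517.
d = −(3/4) ln(1 − 4p/3) = −0.75 ln(1 − 0.343356) = −0.75 ln(0.656644)
  = −0.75 × (-0.420613) = 0.315460 substitutions/site.
Under a molecular clock d = 2μt, so t = d/(2μ) = 0.315460 / (2 × 0.003) = 52.58 Myr.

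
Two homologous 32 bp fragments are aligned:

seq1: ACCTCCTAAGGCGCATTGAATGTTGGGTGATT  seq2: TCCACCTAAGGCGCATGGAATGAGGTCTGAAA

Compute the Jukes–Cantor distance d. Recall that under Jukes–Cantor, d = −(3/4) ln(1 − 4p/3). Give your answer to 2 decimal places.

0.35

The sequences differ at 9 of 32 sites (1, 4, 17, 23, 24, 26, 27, 31, 32), so p = 9/32 = 0.28125.
d = −(3/4) ln(1 − 4p/3) = −0.75 ln(1 − 0.375) = −0.75 ln(0.625)
  = −0.75 × (-0.470004) = 0.352503 substitutions/site.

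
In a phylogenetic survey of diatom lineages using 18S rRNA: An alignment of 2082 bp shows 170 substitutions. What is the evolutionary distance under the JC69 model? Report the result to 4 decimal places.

p = 170/2082 ≈ 0.081652.
d = −(3/4) ln(1 − 4p/3) = −0.75 ln(1 − 0.108869) = −0.75 ln(0.891131)
  = −0.75 × (-0.115264) = 0.086448 substitutions/site.

0.0864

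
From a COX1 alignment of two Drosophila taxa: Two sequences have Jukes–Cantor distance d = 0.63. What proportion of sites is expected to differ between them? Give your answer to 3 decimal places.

p = (3/4)(1 − e^(−4d/3)) = 0.75 × (1 − e^(-0.84)) = 0.75 × (1 − 0.431711) = 0.426217.

0.426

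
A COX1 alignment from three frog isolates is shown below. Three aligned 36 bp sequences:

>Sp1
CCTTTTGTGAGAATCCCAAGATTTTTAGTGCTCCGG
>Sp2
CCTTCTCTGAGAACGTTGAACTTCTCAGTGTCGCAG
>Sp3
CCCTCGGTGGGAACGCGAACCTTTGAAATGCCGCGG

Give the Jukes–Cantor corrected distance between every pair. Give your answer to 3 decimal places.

d(Sp1,Sp2) = 0.608, d(Sp1,Sp3) = 0.548, d(Sp2,Sp3) = 0.548

Sp1–Sp2: 15/36 sites differ → p ≈ 0.416667, d = −0.75 ln(1 − 0.555556) = 0.608198 ≈ 0.608.
Sp1–Sp3: 14/36 sites differ → p ≈ 0.388889, d = −0.75 ln(1 − 0.518519) = 0.548166 ≈ 0.548.
Sp2–Sp3: 14/36 sites differ → p ≈ 0.388889, d = −0.75 ln(1 − 0.518519) = 0.548166 ≈ 0.548.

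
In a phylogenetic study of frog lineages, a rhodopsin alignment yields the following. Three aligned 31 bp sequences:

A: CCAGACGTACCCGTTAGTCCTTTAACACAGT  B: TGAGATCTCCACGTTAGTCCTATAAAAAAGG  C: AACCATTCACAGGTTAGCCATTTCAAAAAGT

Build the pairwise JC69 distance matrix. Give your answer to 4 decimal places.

d(A,B) = 0.4217, d(A,C) = 0.6913, d(B,C) = 0.6143

A–B: 10/31 sites differ → p ≈ 0.322581, d = −0.75 ln(1 − 0.430108) = 0.421731 ≈ 0.4217.
A–C: 14/31 sites differ → p ≈ 0.451613, d = −0.75 ln(1 − 0.602151) = 0.691262 ≈ 0.6913.
B–C: 13/31 sites differ → p ≈ 0.419355, d = −0.75 ln(1 − 0.55914) = 0.614271 ≈ 0.6143.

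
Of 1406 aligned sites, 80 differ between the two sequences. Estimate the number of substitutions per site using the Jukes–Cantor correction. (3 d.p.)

p = 80/1406 ≈ 0.056899.
d = −(3/4) ln(1 − 4p/3) = −0.75 ln(1 − 0.075865) = −0.75 ln(0.924135)
  = −0.75 × (-0.078897) = 0.059173 substitutions/site.

0.059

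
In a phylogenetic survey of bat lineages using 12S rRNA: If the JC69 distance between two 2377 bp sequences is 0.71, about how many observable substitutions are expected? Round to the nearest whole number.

Invert JC69: p = (3/4)(1 − e^(−4d/3)) = 0.75 × (1 − e^(-0.946667)) = 0.75 × (1 − 0.388032) = 0.458976.
Expected differing sites = pL ≈ 0.458976 × 2377 = 1090.985952 ≈ 1091.

1091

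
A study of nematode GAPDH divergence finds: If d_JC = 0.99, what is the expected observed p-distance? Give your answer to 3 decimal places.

0.550

p = (3/4)(1 − e^(−4d/3)) = 0.75 × (1 − e^(-1.32)) = 0.75 × (1 − 0.267135) = 0.549649.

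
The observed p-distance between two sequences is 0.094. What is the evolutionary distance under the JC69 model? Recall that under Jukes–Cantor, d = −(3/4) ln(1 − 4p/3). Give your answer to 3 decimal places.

0.100

d = −(3/4) ln(1 − 4p/3) = −0.75 ln(1 − 0.125333) = −0.75 ln(0.874667)
  = −0.75 × (-0.133912) = 0.100434 substitutions/site.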